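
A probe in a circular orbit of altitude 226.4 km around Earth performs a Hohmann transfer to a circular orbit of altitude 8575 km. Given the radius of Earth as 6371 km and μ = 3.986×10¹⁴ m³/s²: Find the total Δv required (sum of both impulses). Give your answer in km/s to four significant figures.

Δv_total ≈ 2.506 km/s

r₁ = 6371 + 226.4 = 6597.4 km = 6.5974×10⁶ m.
r₂ = 6371 + 8575 = 14946 km = 1.4946×10⁷ m.
Transfer ellipse a_t = (r₁ + r₂)/2 = 1.077×10⁷ m.
At r₁: circular v_c1 = √(μ/r₁) = 7773 m/s; transfer-perigee v_p = √[μ(2/r₁ − 1/a_t)] = 9156 m/s.
Δv₁ = v_p − v_c1 = 1383 m/s.
At r₂: circular v_c2 = √(μ/r₂) = 5164 m/s; transfer-apogee v_a = √[μ(2/r₂ − 1/a_t)] = 4042 m/s.
Δv₂ = v_c2 − v_a = 1123 m/s.
Total Δv = Δv₁ + Δv₂ = 2506 m/s = 2.506 km/s.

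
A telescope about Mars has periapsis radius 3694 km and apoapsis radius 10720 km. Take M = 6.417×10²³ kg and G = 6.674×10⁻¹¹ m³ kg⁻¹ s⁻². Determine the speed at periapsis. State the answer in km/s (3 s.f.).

v ≈ 4.15 km/s

μ = GM = 6.674×10⁻¹¹ × 6.417×10²³ = 4.283×10¹³ m³/s².
Semi-major axis a = (r_p + r_a)/2 = 7207.0 km = 7.207×10⁶ m.
Vis-viva: v² = μ(2/r − 1/a) = 4.283×10¹³ × (5.414×10⁻⁷ − 1.388×10⁻⁷) = 1.724×10⁷ m²/s².
v = 4153 m/s = 4.153 km/s.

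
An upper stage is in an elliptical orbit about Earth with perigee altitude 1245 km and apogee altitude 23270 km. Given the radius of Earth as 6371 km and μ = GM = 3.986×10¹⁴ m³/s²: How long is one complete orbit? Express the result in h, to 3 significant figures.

r_p = 6371 + 1245 = 7616.0 km = 7.6160×10⁶ m.
r_a = 6371 + 23270 = 29641 km = 2.9641×10⁷ m.
Semi-major axis a = (r_p + r_a)/2 = (7616.0 + 29641)/2 = 18628 km = 1.863×10⁷ m.
By Kepler's third law T = 2π√(a³/μ) = 2π × 4.027×10³ = 2.530×10⁴ s.
= 7.029 h.

T ≈ 7.03 h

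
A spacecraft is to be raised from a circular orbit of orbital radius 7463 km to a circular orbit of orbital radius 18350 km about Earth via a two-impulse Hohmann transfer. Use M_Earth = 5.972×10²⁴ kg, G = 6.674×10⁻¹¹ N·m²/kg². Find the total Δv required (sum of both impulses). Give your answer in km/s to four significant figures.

μ = GM = 6.674×10⁻¹¹ × 5.972×10²⁴ = 3.986×10¹⁴ m³/s².
r₁ = 7463 km = 7.463×10⁶ m.
r₂ = 18350 km = 1.835×10⁷ m.
Transfer ellipse a_t = (r₁ + r₂)/2 = 1.291×10⁷ m.
At r₁: circular v_c1 = √(μ/r₁) = 7308 m/s; transfer-perigee v_p = √[μ(2/r₁ − 1/a_t)] = 8714 m/s.
Δv₁ = v_p − v_c1 = 1406 m/s.
At r₂: circular v_c2 = √(μ/r₂) = 4661 m/s; transfer-apogee v_a = √[μ(2/r₂ − 1/a_t)] = 3544 m/s.
Δv₂ = v_c2 − v_a = 1117 m/s.
Total Δv = Δv₁ + Δv₂ = 2522 m/s = 2.522 km/s.

Δv_total ≈ 2.522 km/s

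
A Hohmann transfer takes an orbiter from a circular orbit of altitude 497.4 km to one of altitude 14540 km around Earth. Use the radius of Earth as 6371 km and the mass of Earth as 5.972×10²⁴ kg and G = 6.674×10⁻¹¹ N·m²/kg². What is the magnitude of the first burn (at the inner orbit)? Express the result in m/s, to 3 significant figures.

Δv ≈ 1730 m/s

μ = GM = 6.674×10⁻¹¹ × 5.972×10²⁴ = 3.986×10¹⁴ m³/s².
r₁ = 6371 + 497.4 = 6868.4 km = 6.8684×10⁶ m.
r₂ = 6371 + 14540 = 20911 km = 2.0911×10⁷ m.
Transfer ellipse a_t = (r₁ + r₂)/2 = 1.389×10⁷ m.
At r₁: circular v_c1 = √(μ/r₁) = 7618 m/s; transfer-perigee v_p = √[μ(2/r₁ − 1/a_t)] = 9347 m/s.
Δv₁ = v_p − v_c1 = 1729 m/s.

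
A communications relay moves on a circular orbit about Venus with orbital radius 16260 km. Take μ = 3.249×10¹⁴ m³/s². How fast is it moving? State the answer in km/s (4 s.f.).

r = 16260 km = 1.626×10⁷ m.
For a circular orbit v = √(μ/r) = √(3.249×10¹⁴ / 1.626×10⁷) = √(1.998×10⁷) = 4470 m/s.
That is 4.470 km/s.

v ≈ 4.470 km/s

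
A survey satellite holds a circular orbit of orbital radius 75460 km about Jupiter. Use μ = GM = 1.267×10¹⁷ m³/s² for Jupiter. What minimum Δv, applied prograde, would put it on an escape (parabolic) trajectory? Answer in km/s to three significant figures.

r = 75460 km = 7.546×10⁷ m.
Circular speed v_c = √(μ/r) = 40980 m/s.
Escape speed v_esc = √(2μ/r) = √2 × v_c = 57950 m/s.
Δv = v_esc − v_c = 16970 m/s = 16.97 km/s.

Δv ≈ 17.0 km/s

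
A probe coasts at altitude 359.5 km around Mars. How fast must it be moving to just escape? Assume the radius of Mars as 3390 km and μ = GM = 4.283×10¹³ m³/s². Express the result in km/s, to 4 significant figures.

r = 3390 + 359.5 = 3749.5 km = 3.7495×10⁶ m.
Escape speed v_esc = √(2μ/r) = √(2 × 4.283×10¹³ / 3.750×10⁶) = √(2.285×10⁷) = 4780 m/s.
= 4.780 km/s.

v_esc ≈ 4.780 km/s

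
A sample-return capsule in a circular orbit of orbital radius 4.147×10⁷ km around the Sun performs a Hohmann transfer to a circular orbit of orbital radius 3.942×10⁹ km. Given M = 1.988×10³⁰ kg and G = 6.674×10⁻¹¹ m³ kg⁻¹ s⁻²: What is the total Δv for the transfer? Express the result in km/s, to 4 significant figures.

μ = GM = 6.674×10⁻¹¹ × 1.988×10³⁰ = 1.327×10²⁰ m³/s².
r₁ = 4.147×10⁷ km = 4.147×10¹⁰ m.
r₂ = 3.942×10⁹ km = 3.942×10¹² m.
Transfer ellipse a_t = (r₁ + r₂)/2 = 1.992×10¹² m.
At r₁: circular v_c1 = √(μ/r₁) = 56560 m/s; transfer-perihelion v_p = √[μ(2/r₁ − 1/a_t)] = 79580 m/s.
Δv₁ = v_p − v_c1 = 23010 m/s.
At r₂: circular v_c2 = √(μ/r₂) = 5802 m/s; transfer-aphelion v_a = √[μ(2/r₂ − 1/a_t)] = 837.1 m/s.
Δv₂ = v_c2 − v_a = 4964 m/s.
Total Δv = Δv₁ + Δv₂ = 27980 m/s = 27.98 km/s.

Δv_total ≈ 27.98 km/s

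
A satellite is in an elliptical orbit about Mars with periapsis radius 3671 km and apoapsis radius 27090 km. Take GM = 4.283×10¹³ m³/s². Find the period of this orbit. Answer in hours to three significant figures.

Semi-major axis a = (r_p + r_a)/2 = (3671.0 + 27090)/2 = 15380 km = 1.538×10⁷ m.
By Kepler's third law T = 2π√(a³/μ) = 2π × 9.217×10³ = 5.791×10⁴ s.
= 16.09 hours.

T ≈ 16.1 hours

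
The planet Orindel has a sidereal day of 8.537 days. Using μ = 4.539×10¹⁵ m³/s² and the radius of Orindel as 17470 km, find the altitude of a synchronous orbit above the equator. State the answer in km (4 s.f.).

h_sync ≈ 3.795×10⁵ km

T = 8.537 days = 7.376×10⁵ s.
A synchronous orbit has period T, so by Kepler's third law a = (μT²/4π²)^(1/3).
μT²/4π² = 4.539×10¹⁵ × (7.376×10⁵)² / 39.48 = 6.255×10²⁵ m³.
a = 3.970×10⁸ m = 3.9696×10⁵ km.
Altitude h = a − R = 3.9696×10⁵ − 17470 = 3.7949×10⁵ km.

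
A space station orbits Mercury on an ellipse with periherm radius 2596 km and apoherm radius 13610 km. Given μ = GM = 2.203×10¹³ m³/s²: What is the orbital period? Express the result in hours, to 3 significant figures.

Semi-major axis a = (r_p + r_a)/2 = (2596.0 + 13610)/2 = 8103.0 km = 8.103×10⁶ m.
By Kepler's third law T = 2π√(a³/μ) = 2π × 4.914×10³ = 3.088×10⁴ s.
= 8.577 hours.

T ≈ 8.58 hours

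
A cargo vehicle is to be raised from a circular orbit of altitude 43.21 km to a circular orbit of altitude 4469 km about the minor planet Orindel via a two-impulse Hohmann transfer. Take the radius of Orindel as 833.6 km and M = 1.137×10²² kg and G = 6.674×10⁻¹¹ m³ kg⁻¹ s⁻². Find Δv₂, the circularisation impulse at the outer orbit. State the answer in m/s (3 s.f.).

Δv ≈ 177 m/s

μ = GM = 6.674×10⁻¹¹ × 1.137×10²² = 7.588×10¹¹ m³/s².
r₁ = 833.6 + 43.21 = 876.81 km = 8.7681×10⁵ m.
r₂ = 833.6 + 4469 = 5302.6 km = 5.3026×10⁶ m.
Transfer ellipse a_t = (r₁ + r₂)/2 = 3.090×10⁶ m.
At r₁: circular v_c1 = √(μ/r₁) = 930.3 m/s; transfer-periapsis v_p = √[μ(2/r₁ − 1/a_t)] = 1219 m/s.
At r₂: circular v_c2 = √(μ/r₂) = 378.3 m/s; transfer-apoapsis v_a = √[μ(2/r₂ − 1/a_t)] = 201.5 m/s.
Δv₂ = v_c2 − v_a = 176.8 m/s.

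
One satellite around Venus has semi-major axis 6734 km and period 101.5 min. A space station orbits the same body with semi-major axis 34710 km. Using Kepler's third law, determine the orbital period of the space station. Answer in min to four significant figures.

T₂ ≈ 1188 min

Kepler's third law: T² ∝ a³, so T₂ = T₁ (a₂/a₁)^(3/2).
a₂/a₁ = 5.154, (a₂/a₁)^(3/2) = 11.70.
T₂ = 101.5 × 11.70 = 1188 min.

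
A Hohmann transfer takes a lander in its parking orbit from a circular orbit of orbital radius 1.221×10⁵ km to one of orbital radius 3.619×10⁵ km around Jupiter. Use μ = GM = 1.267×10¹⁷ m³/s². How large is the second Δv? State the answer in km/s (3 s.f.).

Δv ≈ 5.42 km/s

r₁ = 1.221×10⁵ km = 1.221×10⁸ m.
r₂ = 3.619×10⁵ km = 3.619×10⁸ m.
Transfer ellipse a_t = (r₁ + r₂)/2 = 2.420×10⁸ m.
At r₁: circular v_c1 = √(μ/r₁) = 32210 m/s; transfer-perijove v_p = √[μ(2/r₁ − 1/a_t)] = 39390 m/s.
At r₂: circular v_c2 = √(μ/r₂) = 18710 m/s; transfer-apojove v_a = √[μ(2/r₂ − 1/a_t)] = 13290 m/s.
Δv₂ = v_c2 − v_a = 5420 m/s.
= 5.420 km/s.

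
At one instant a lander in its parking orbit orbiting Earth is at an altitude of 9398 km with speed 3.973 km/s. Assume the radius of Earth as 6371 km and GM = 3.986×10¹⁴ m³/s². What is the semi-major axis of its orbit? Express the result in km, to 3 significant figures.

r = 6371 + 9398 = 15769 km = 1.577×10⁷ m.
Vis-viva rearranged: 1/a = 2/r − v²/μ = 1.268×10⁻⁷ − 3.960×10⁻⁸ = 8.723×10⁻⁸ m⁻¹.
a = 1.146×10⁷ m = 11464 km.

a ≈ 11500 km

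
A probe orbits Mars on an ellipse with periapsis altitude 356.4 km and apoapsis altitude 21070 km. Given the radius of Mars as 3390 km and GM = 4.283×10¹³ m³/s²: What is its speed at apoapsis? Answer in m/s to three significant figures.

v ≈ 682 m/s

r_p = 3390 + 356.4 = 3746.4 km = 3.7464×10⁶ m.
r_a = 3390 + 21070 = 24460 km = 2.4460×10⁷ m.
Semi-major axis a = (r_p + r_a)/2 = 14103 km = 1.410×10⁷ m.
Vis-viva: v² = μ(2/r − 1/a) = 4.283×10¹³ × (8.177×10⁻⁸ − 7.091×10⁻⁸) = 4.651×10⁵ m²/s².
v = 682.0 m/s.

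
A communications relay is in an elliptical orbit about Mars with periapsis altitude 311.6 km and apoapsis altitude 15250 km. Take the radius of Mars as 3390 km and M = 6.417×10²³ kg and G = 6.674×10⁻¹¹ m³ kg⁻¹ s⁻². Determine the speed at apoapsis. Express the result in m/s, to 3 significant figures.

μ = GM = 6.674×10⁻¹¹ × 6.417×10²³ = 4.283×10¹³ m³/s².
r_p = 3390 + 311.6 = 3701.6 km = 3.7016×10⁶ m.
r_a = 3390 + 15250 = 18640 km = 1.8640×10⁷ m.
Semi-major axis a = (r_p + r_a)/2 = 11171 km = 1.117×10⁷ m.
Vis-viva: v² = μ(2/r − 1/a) = 4.283×10¹³ × (1.073×10⁻⁷ − 8.952×10⁻⁸) = 7.613×10⁵ m²/s².
v = 872.5 m/s.

v ≈ 873 m/s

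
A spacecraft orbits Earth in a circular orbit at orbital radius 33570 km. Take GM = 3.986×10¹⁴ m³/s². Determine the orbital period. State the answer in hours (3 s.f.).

T ≈ 17.0 hours

r = 33570 km = 3.357×10⁷ m.
Kepler's third law: T = 2π√(r³/μ) = 2π√((3.357×10⁷)³ / 3.986×10¹⁴).
r³/μ = 9.491×10⁷ s², so T = 2π × 9.742×10³ = 6.121×10⁴ s.
Converting: 6.121×10⁴ s ÷ 3600 = 17.00 hours.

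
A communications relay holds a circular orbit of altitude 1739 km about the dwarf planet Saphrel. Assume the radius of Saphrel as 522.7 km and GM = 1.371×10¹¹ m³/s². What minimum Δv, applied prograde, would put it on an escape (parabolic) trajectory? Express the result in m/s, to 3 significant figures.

Δv ≈ 102 m/s

r = 522.7 + 1739 = 2261.7 km = 2.2617×10⁶ m.
Circular speed v_c = √(μ/r) = 246.2 m/s.
Escape speed v_esc = √(2μ/r) = √2 × v_c = 348.2 m/s.
Δv = v_esc − v_c = 102.0 m/s.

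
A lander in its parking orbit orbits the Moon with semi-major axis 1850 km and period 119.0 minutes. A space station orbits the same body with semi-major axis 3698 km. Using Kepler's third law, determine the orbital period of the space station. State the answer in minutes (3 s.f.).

Kepler's third law: T² ∝ a³, so T₂ = T₁ (a₂/a₁)^(3/2).
a₂/a₁ = 1.999, (a₂/a₁)^(3/2) = 2.826.
T₂ = 119.0 × 2.826 = 336.3 minutes.

T₂ ≈ 336 minutes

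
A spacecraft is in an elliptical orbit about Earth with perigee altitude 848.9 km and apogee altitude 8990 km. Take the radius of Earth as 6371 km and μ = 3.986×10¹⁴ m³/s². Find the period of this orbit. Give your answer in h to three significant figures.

T ≈ 3.32 h

r_p = 6371 + 848.9 = 7219.9 km = 7.2199×10⁶ m.
r_a = 6371 + 8990 = 15361 km = 1.5361×10⁷ m.
Semi-major axis a = (r_p + r_a)/2 = (7219.9 + 15361)/2 = 11290 km = 1.129×10⁷ m.
By Kepler's third law T = 2π√(a³/μ) = 2π × 1.900×10³ = 1.194×10⁴ s.
= 3.316 h.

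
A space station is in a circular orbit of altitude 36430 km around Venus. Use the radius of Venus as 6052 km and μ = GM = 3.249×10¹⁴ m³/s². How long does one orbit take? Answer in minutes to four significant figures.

T ≈ 1609 minutes

r = 6052 + 36430 = 42482 km = 4.2482×10⁷ m.
Kepler's third law: T = 2π√(r³/μ) = 2π√((4.248×10⁷)³ / 3.249×10¹⁴).
r³/μ = 2.360×10⁸ s², so T = 2π × 1.536×10⁴ = 9.652×10⁴ s.
Converting: 9.652×10⁴ s ÷ 60.00 = 1609 minutes.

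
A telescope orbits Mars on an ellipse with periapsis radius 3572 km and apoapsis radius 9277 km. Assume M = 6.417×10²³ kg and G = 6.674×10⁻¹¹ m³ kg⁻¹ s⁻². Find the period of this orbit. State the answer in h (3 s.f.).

T ≈ 4.34 h

μ = GM = 6.674×10⁻¹¹ × 6.417×10²³ = 4.283×10¹³ m³/s².
Semi-major axis a = (r_p + r_a)/2 = (3572.0 + 9277.0)/2 = 6424.5 km = 6.424×10⁶ m.
By Kepler's third law T = 2π√(a³/μ) = 2π × 2.488×10³ = 1.563×10⁴ s.
= 4.343 h.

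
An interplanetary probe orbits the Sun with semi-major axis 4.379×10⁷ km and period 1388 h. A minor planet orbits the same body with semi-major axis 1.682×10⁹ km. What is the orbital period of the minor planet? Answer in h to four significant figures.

Kepler's third law: T² ∝ a³, so T₂ = T₁ (a₂/a₁)^(3/2).
a₂/a₁ = 38.41, (a₂/a₁)^(3/2) = 238.1.
T₂ = 1388 × 238.1 = 3.304×10⁵ h.

T₂ ≈ 3.304×10⁵ h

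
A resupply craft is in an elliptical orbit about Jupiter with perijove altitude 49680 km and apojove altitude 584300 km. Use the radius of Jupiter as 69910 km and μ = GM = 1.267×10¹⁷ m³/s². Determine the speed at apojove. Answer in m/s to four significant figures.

r_p = 69910 + 49680 = 119590 km = 1.1959×10⁸ m.
r_a = 69910 + 584300 = 654210 km = 6.5421×10⁸ m.
Semi-major axis a = (r_p + r_a)/2 = 3.8690×10⁵ km = 3.869×10⁸ m.
Vis-viva: v² = μ(2/r − 1/a) = 1.267×10¹⁷ × (3.057×10⁻⁹ − 2.585×10⁻⁹) = 5.986×10⁷ m²/s².
v = 7737 m/s.

v ≈ 7737 m/s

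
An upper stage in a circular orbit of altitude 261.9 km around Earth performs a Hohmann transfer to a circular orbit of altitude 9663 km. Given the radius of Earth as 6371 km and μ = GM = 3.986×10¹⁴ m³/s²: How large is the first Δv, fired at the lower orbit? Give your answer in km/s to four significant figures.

Δv ≈ 1.468 km/s

r₁ = 6371 + 261.9 = 6632.9 km = 6.6329×10⁶ m.
r₂ = 6371 + 9663 = 16034 km = 1.6034×10⁷ m.
Transfer ellipse a_t = (r₁ + r₂)/2 = 1.133×10⁷ m.
At r₁: circular v_c1 = √(μ/r₁) = 7752 m/s; transfer-perigee v_p = √[μ(2/r₁ − 1/a_t)] = 9221 m/s.
Δv₁ = v_p − v_c1 = 1468 m/s.
= 1.468 km/s.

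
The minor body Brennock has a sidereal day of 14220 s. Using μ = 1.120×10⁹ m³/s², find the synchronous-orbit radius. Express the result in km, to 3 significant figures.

A synchronous orbit has period T, so by Kepler's third law a = (μT²/4π²)^(1/3).
μT²/4π² = 1.120×10⁹ × (1.422×10⁴)² / 39.48 = 5.737×10¹⁵ m³.
a = 1.790×10⁵ m = 179.01 km.

r_sync ≈ 179 km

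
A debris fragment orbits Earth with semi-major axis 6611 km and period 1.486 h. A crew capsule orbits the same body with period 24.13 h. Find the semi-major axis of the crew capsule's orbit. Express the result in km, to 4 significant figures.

Kepler's third law: a³ ∝ T², so a₂ = a₁ (T₂/T₁)^(2/3).
T₂/T₁ = 16.24, (T₂/T₁)^(2/3) = 6.412.
a₂ = 6611 × 6.412 = 42390 km.

a₂ ≈ 42390 km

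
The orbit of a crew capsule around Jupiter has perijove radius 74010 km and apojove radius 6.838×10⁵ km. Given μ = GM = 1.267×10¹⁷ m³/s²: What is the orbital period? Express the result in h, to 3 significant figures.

Semi-major axis a = (r_p + r_a)/2 = (74010 + 6.8380×10⁵)/2 = 3.7890×10⁵ km = 3.789×10⁸ m.
By Kepler's third law T = 2π√(a³/μ) = 2π × 2.072×10⁴ = 1.302×10⁵ s.
= 36.16 h.

T ≈ 36.2 h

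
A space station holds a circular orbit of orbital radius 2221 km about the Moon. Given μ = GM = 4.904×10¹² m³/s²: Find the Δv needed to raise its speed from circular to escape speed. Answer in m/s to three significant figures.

r = 2221 km = 2.221×10⁶ m.
Circular speed v_c = √(μ/r) = 1486 m/s.
Escape speed v_esc = √(2μ/r) = √2 × v_c = 2101 m/s.
Δv = v_esc − v_c = 615.5 m/s.

Δv ≈ 615 m/s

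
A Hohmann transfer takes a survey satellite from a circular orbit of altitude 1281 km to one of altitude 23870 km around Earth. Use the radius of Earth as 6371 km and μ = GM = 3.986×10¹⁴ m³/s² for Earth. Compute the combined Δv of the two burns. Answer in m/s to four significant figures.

Δv_total ≈ 3224 m/s

r₁ = 6371 + 1281 = 7652.0 km = 7.6520×10⁶ m.
r₂ = 6371 + 23870 = 30241 km = 3.0241×10⁷ m.
Transfer ellipse a_t = (r₁ + r₂)/2 = 1.895×10⁷ m.
At r₁: circular v_c1 = √(μ/r₁) = 7217 m/s; transfer-perigee v_p = √[μ(2/r₁ − 1/a_t)] = 9118 m/s.
Δv₁ = v_p − v_c1 = 1901 m/s.
At r₂: circular v_c2 = √(μ/r₂) = 3631 m/s; transfer-apogee v_a = √[μ(2/r₂ − 1/a_t)] = 2307 m/s.
Δv₂ = v_c2 − v_a = 1323 m/s.
Total Δv = Δv₁ + Δv₂ = 3224 m/s.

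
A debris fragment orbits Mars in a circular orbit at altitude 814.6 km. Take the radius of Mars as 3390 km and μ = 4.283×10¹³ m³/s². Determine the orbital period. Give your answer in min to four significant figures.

T ≈ 138.0 min

r = 3390 + 814.6 = 4204.6 km = 4.2046×10⁶ m.
Kepler's third law: T = 2π√(r³/μ) = 2π√((4.205×10⁶)³ / 4.283×10¹³).
r³/μ = 1.736×10⁶ s², so T = 2π × 1.317×10³ = 8.277×10³ s.
Converting: 8.277×10³ s ÷ 60.00 = 138.0 min.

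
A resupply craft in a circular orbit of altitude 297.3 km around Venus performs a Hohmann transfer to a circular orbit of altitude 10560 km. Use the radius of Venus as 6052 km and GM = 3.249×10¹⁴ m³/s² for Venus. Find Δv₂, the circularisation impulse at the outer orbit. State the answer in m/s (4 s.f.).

r₁ = 6052 + 297.3 = 6349.3 km = 6.3493×10⁶ m.
r₂ = 6052 + 10560 = 16612 km = 1.6612×10⁷ m.
Transfer ellipse a_t = (r₁ + r₂)/2 = 1.148×10⁷ m.
At r₁: circular v_c1 = √(μ/r₁) = 7153 m/s; transfer-periapsis v_p = √[μ(2/r₁ − 1/a_t)] = 8605 m/s.
At r₂: circular v_c2 = √(μ/r₂) = 4422 m/s; transfer-apoapsis v_a = √[μ(2/r₂ − 1/a_t)] = 3289 m/s.
Δv₂ = v_c2 − v_a = 1134 m/s.

Δv ≈ 1134 m/s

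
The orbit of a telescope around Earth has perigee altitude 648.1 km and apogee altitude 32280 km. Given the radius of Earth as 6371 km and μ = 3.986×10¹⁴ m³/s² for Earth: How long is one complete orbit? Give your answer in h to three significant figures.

T ≈ 9.54 h

r_p = 6371 + 648.1 = 7019.1 km = 7.0191×10⁶ m.
r_a = 6371 + 32280 = 38651 km = 3.8651×10⁷ m.
Semi-major axis a = (r_p + r_a)/2 = (7019.1 + 38651)/2 = 22835 km = 2.284×10⁷ m.
By Kepler's third law T = 2π√(a³/μ) = 2π × 5.466×10³ = 3.434×10⁴ s.
= 9.539 h.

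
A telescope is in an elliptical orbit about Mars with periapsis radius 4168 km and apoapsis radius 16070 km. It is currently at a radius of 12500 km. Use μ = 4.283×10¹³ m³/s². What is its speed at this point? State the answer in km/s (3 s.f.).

v ≈ 1.62 km/s

Semi-major axis a = (r_p + r_a)/2 = 10119 km = 1.012×10⁷ m.
Vis-viva: v² = μ(2/r − 1/a) = 4.283×10¹³ × (1.600×10⁻⁷ − 9.882×10⁻⁸) = 2.620×10⁶ m²/s².
v = 1619 m/s = 1.619 km/s.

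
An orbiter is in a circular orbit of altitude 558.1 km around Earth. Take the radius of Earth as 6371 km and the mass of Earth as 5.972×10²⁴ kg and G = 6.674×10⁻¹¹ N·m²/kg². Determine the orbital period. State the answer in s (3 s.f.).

T ≈ 5740 s

μ = GM = 6.674×10⁻¹¹ × 5.972×10²⁴ = 3.986×10¹⁴ m³/s².
r = 6371 + 558.1 = 6929.1 km = 6.9291×10⁶ m.
Kepler's third law: T = 2π√(r³/μ) = 2π√((6.929×10⁶)³ / 3.986×10¹⁴).
r³/μ = 8.347×10⁵ s², so T = 2π × 9.136×10² = 5.740×10³ s.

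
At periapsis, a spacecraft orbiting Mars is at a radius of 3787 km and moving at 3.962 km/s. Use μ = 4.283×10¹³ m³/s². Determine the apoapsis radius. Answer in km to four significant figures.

apoapsis radius ≈ 8588 km

r_p = 3.787×10⁶ m.
Specific energy ε = v²/2 − μ/r = -3.461×10⁶ J/kg, so a = −μ/(2ε) = 6.187×10⁶ m.
The apsides satisfy r_p + r_a = 2a, so the apoapsis radius is 2a − r_p = 8.588×10⁶ m = 8588.0 km.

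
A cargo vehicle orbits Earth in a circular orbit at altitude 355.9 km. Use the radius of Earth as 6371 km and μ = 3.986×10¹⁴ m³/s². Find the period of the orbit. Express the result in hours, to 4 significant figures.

T ≈ 1.525 hours

r = 6371 + 355.9 = 6726.9 km = 6.7269×10⁶ m.
Kepler's third law: T = 2π√(r³/μ) = 2π√((6.727×10⁶)³ / 3.986×10¹⁴).
r³/μ = 7.637×10⁵ s², so T = 2π × 8.739×10² = 5.491×10³ s.
Converting: 5.491×10³ s ÷ 3600 = 1.525 hours.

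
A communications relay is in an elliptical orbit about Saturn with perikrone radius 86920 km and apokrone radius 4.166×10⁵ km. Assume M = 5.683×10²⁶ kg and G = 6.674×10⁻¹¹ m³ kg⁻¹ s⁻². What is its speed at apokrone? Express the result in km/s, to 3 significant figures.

v ≈ 5.61 km/s

μ = GM = 6.674×10⁻¹¹ × 5.683×10²⁶ = 3.793×10¹⁶ m³/s².
Semi-major axis a = (r_p + r_a)/2 = 2.5176×10⁵ km = 2.518×10⁸ m.
Vis-viva: v² = μ(2/r − 1/a) = 3.793×10¹⁶ × (4.801×10⁻⁹ − 3.972×10⁻⁹) = 3.143×10⁷ m²/s².
v = 5606 m/s = 5.606 km/s.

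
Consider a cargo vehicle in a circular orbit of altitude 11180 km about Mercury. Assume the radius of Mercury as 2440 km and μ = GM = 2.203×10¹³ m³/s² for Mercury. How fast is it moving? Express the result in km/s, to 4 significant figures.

r = 2440 + 11180 = 13620 km = 1.3620×10⁷ m.
For a circular orbit v = √(μ/r) = √(2.203×10¹³ / 1.362×10⁷) = √(1.617×10⁶) = 1272 m/s.
That is 1.272 km/s.

v ≈ 1.272 km/s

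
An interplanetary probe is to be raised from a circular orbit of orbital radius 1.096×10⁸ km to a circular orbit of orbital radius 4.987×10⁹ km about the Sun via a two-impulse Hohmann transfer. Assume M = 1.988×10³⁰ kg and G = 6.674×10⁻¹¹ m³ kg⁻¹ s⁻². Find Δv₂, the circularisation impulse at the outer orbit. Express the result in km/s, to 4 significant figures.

Δv ≈ 4.088 km/s

μ = GM = 6.674×10⁻¹¹ × 1.988×10³⁰ = 1.327×10²⁰ m³/s².
r₁ = 1.096×10⁸ km = 1.096×10¹¹ m.
r₂ = 4.987×10⁹ km = 4.987×10¹² m.
Transfer ellipse a_t = (r₁ + r₂)/2 = 2.548×10¹² m.
At r₁: circular v_c1 = √(μ/r₁) = 34790 m/s; transfer-perihelion v_p = √[μ(2/r₁ − 1/a_t)] = 48670 m/s.
At r₂: circular v_c2 = √(μ/r₂) = 5158 m/s; transfer-aphelion v_a = √[μ(2/r₂ − 1/a_t)] = 1070 m/s.
Δv₂ = v_c2 − v_a = 4088 m/s.
= 4.088 km/s.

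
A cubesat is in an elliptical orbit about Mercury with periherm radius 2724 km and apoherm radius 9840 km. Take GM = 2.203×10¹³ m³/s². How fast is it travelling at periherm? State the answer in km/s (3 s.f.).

Semi-major axis a = (r_p + r_a)/2 = 6282.0 km = 6.282×10⁶ m.
Vis-viva: v² = μ(2/r − 1/a) = 2.203×10¹³ × (7.342×10⁻⁷ − 1.592×10⁻⁷) = 1.267×10⁷ m²/s².
v = 3559 m/s = 3.559 km/s.

v ≈ 3.56 km/s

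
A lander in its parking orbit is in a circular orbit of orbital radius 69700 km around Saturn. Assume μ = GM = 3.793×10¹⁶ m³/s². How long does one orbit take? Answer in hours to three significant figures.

r = 69700 km = 6.970×10⁷ m.
Kepler's third law: T = 2π√(r³/μ) = 2π√((6.970×10⁷)³ / 3.793×10¹⁶).
r³/μ = 8.927×10⁶ s², so T = 2π × 2.988×10³ = 1.877×10⁴ s.
Converting: 1.877×10⁴ s ÷ 3600 = 5.215 hours.

T ≈ 5.21 hours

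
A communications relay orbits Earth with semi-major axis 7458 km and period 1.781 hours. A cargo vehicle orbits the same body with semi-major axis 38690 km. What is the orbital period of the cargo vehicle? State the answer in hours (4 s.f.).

Kepler's third law: T² ∝ a³, so T₂ = T₁ (a₂/a₁)^(3/2).
a₂/a₁ = 5.188, (a₂/a₁)^(3/2) = 11.82.
T₂ = 1.781 × 11.82 = 21.04 hours.

T₂ ≈ 21.04 hours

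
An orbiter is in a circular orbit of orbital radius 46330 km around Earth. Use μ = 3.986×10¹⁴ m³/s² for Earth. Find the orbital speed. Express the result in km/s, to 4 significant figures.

r = 46330 km = 4.633×10⁷ m.
For a circular orbit v = √(μ/r) = √(3.986×10¹⁴ / 4.633×10⁷) = √(8.603×10⁶) = 2933 m/s.
That is 2.933 km/s.

v ≈ 2.933 km/s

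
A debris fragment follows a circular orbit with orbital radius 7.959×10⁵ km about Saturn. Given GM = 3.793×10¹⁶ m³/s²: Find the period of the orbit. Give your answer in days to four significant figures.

r = 7.959×10⁵ km = 7.959×10⁸ m.
Kepler's third law: T = 2π√(r³/μ) = 2π√((7.959×10⁸)³ / 3.793×10¹⁶).
r³/μ = 1.329×10¹⁰ s², so T = 2π × 1.153×10⁵ = 7.244×10⁵ s.
Converting: 7.244×10⁵ s ÷ 86400 = 8.384 days.

T ≈ 8.384 days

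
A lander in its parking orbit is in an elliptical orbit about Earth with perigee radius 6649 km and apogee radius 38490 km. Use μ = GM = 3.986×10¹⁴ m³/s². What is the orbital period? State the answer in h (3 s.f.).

T ≈ 9.37 h

Semi-major axis a = (r_p + r_a)/2 = (6649.0 + 38490)/2 = 22570 km = 2.257×10⁷ m.
By Kepler's third law T = 2π√(a³/μ) = 2π × 5.370×10³ = 3.374×10⁴ s.
= 9.373 h.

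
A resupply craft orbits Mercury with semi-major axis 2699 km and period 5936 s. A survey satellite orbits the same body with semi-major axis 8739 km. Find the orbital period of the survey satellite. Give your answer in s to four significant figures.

T₂ ≈ 34580 s

Kepler's third law: T² ∝ a³, so T₂ = T₁ (a₂/a₁)^(3/2).
a₂/a₁ = 3.238, (a₂/a₁)^(3/2) = 5.826.
T₂ = 5936 × 5.826 = 34580 s.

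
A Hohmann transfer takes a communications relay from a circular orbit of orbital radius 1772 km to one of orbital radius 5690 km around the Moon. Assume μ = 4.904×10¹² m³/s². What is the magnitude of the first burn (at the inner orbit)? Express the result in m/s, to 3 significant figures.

r₁ = 1772 km = 1.772×10⁶ m.
r₂ = 5690 km = 5.690×10⁶ m.
Transfer ellipse a_t = (r₁ + r₂)/2 = 3.731×10⁶ m.
At r₁: circular v_c1 = √(μ/r₁) = 1664 m/s; transfer-perilune v_p = √[μ(2/r₁ − 1/a_t)] = 2054 m/s.
Δv₁ = v_p − v_c1 = 390.8 m/s.

Δv ≈ 391 m/s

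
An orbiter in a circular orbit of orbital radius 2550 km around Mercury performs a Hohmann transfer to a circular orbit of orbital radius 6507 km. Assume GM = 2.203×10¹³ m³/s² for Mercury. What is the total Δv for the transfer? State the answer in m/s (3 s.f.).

r₁ = 2550 km = 2.550×10⁶ m.
r₂ = 6507 km = 6.507×10⁶ m.
Transfer ellipse a_t = (r₁ + r₂)/2 = 4.528×10⁶ m.
At r₁: circular v_c1 = √(μ/r₁) = 2939 m/s; transfer-periherm v_p = √[μ(2/r₁ − 1/a_t)] = 3523 m/s.
Δv₁ = v_p − v_c1 = 584.1 m/s.
At r₂: circular v_c2 = √(μ/r₂) = 1840 m/s; transfer-apoherm v_a = √[μ(2/r₂ − 1/a_t)] = 1381 m/s.
Δv₂ = v_c2 − v_a = 459.3 m/s.
Total Δv = Δv₁ + Δv₂ = 1043 m/s.

Δv_total ≈ 1040 m/s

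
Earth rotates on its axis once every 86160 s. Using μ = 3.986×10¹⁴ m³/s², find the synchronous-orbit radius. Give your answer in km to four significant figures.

r_sync ≈ 42160 km

A synchronous orbit has period T, so by Kepler's third law a = (μT²/4π²)^(1/3).
μT²/4π² = 3.986×10¹⁴ × (8.616×10⁴)² / 39.48 = 7.495×10²² m³.
a = 4.216×10⁷ m = 42163 km.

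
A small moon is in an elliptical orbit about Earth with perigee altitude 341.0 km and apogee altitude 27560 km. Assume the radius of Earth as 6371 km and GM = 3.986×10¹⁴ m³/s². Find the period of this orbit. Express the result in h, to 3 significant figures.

T ≈ 8.01 h

r_p = 6371 + 341.0 = 6712.0 km = 6.7120×10⁶ m.
r_a = 6371 + 27560 = 33931 km = 3.3931×10⁷ m.
Semi-major axis a = (r_p + r_a)/2 = (6712.0 + 33931)/2 = 20322 km = 2.032×10⁷ m.
By Kepler's third law T = 2π√(a³/μ) = 2π × 4.588×10³ = 2.883×10⁴ s.
= 8.008 h.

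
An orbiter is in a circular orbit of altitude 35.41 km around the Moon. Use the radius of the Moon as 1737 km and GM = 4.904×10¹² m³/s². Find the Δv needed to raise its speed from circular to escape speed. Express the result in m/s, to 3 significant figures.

Δv ≈ 689 m/s

r = 1737 + 35.41 = 1772.4 km = 1.7724×10⁶ m.
Circular speed v_c = √(μ/r) = 1663 m/s.
Escape speed v_esc = √(2μ/r) = √2 × v_c = 2352 m/s.
Δv = v_esc − v_c = 689.0 m/s.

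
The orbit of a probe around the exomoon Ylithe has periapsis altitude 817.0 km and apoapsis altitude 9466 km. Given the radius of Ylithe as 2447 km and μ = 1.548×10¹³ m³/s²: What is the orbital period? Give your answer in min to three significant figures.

T ≈ 556 min

r_p = 2447 + 817.0 = 3264.0 km = 3.2640×10⁶ m.
r_a = 2447 + 9466 = 11913 km = 1.1913×10⁷ m.
Semi-major axis a = (r_p + r_a)/2 = (3264.0 + 11913)/2 = 7588.5 km = 7.588×10⁶ m.
By Kepler's third law T = 2π√(a³/μ) = 2π × 5.313×10³ = 3.338×10⁴ s.
= 556.4 min.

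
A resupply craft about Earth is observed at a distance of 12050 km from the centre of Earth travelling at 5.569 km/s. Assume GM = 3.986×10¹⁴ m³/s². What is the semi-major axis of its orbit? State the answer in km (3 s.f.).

a ≈ 11300 km

r = 1.205×10⁷ m.
Vis-viva rearranged: 1/a = 2/r − v²/μ = 1.660×10⁻⁷ − 7.781×10⁻⁸ = 8.817×10⁻⁸ m⁻¹.
a = 1.134×10⁷ m = 11342 km.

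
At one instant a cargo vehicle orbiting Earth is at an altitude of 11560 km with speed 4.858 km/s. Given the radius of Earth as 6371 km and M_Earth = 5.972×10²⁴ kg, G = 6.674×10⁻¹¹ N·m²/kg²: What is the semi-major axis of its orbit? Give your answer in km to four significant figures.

μ = GM = 6.674×10⁻¹¹ × 5.972×10²⁴ = 3.986×10¹⁴ m³/s².
r = 6371 + 11560 = 17931 km = 1.793×10⁷ m.
Specific orbital energy ε = v²/2 − μ/r = (4858)²/2 − 3.986×10¹⁴/1.793×10⁷ = -1.043×10⁷ J/kg.
Since ε = −μ/(2a), a = −μ/(2ε) = 1.911×10⁷ m = 19111 km.

a ≈ 19110 km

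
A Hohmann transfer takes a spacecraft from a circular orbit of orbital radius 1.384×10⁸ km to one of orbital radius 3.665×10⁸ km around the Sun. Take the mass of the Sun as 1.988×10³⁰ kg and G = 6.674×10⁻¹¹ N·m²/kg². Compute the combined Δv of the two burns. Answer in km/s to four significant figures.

μ = GM = 6.674×10⁻¹¹ × 1.988×10³⁰ = 1.327×10²⁰ m³/s².
r₁ = 1.384×10⁸ km = 1.384×10¹¹ m.
r₂ = 3.665×10⁸ km = 3.665×10¹¹ m.
Transfer ellipse a_t = (r₁ + r₂)/2 = 2.524×10¹¹ m.
At r₁: circular v_c1 = √(μ/r₁) = 30960 m/s; transfer-perihelion v_p = √[μ(2/r₁ − 1/a_t)] = 37310 m/s.
Δv₁ = v_p − v_c1 = 6344 m/s.
At r₂: circular v_c2 = √(μ/r₂) = 19030 m/s; transfer-aphelion v_a = √[μ(2/r₂ − 1/a_t)] = 14090 m/s.
Δv₂ = v_c2 − v_a = 4939 m/s.
Total Δv = Δv₁ + Δv₂ = 11280 m/s = 11.28 km/s.

Δv_total ≈ 11.28 km/s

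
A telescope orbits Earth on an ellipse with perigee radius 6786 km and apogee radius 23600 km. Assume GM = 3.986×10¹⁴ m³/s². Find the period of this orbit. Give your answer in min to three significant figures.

Semi-major axis a = (r_p + r_a)/2 = (6786.0 + 23600)/2 = 15193 km = 1.519×10⁷ m.
By Kepler's third law T = 2π√(a³/μ) = 2π × 2.966×10³ = 1.864×10⁴ s.
= 310.6 min.

T ≈ 311 min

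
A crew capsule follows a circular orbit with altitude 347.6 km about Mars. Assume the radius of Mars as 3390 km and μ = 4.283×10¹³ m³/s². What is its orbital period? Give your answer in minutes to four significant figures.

T ≈ 115.6 minutes

r = 3390 + 347.6 = 3737.6 km = 3.7376×10⁶ m.
Kepler's third law: T = 2π√(r³/μ) = 2π√((3.738×10⁶)³ / 4.283×10¹³).
r³/μ = 1.219×10⁶ s², so T = 2π × 1.104×10³ = 6.937×10³ s.
Converting: 6.937×10³ s ÷ 60.00 = 115.6 minutes.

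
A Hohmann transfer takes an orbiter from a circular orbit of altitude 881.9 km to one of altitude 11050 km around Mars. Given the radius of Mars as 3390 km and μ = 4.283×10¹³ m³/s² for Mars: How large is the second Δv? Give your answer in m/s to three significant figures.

r₁ = 3390 + 881.9 = 4271.9 km = 4.2719×10⁶ m.
r₂ = 3390 + 11050 = 14440 km = 1.4440×10⁷ m.
Transfer ellipse a_t = (r₁ + r₂)/2 = 9.356×10⁶ m.
At r₁: circular v_c1 = √(μ/r₁) = 3166 m/s; transfer-periapsis v_p = √[μ(2/r₁ − 1/a_t)] = 3934 m/s.
At r₂: circular v_c2 = √(μ/r₂) = 1722 m/s; transfer-apoapsis v_a = √[μ(2/r₂ − 1/a_t)] = 1164 m/s.
Δv₂ = v_c2 − v_a = 558.5 m/s.

Δv ≈ 558 m/s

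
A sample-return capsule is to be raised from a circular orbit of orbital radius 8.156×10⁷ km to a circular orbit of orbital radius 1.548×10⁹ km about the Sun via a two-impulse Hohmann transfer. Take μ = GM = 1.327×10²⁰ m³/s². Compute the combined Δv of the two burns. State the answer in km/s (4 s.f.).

r₁ = 8.156×10⁷ km = 8.156×10¹⁰ m.
r₂ = 1.548×10⁹ km = 1.548×10¹² m.
Transfer ellipse a_t = (r₁ + r₂)/2 = 8.148×10¹¹ m.
At r₁: circular v_c1 = √(μ/r₁) = 40340 m/s; transfer-perihelion v_p = √[μ(2/r₁ − 1/a_t)] = 55600 m/s.
Δv₁ = v_p − v_c1 = 15260 m/s.
At r₂: circular v_c2 = √(μ/r₂) = 9259 m/s; transfer-aphelion v_a = √[μ(2/r₂ − 1/a_t)] = 2929 m/s.
Δv₂ = v_c2 − v_a = 6329 m/s.
Total Δv = Δv₁ + Δv₂ = 21590 m/s = 21.59 km/s.

Δv_total ≈ 21.59 km/s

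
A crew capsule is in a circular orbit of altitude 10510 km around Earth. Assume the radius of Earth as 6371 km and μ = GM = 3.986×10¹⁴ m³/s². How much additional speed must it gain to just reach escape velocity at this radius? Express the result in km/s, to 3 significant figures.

r = 6371 + 10510 = 16881 km = 1.6881×10⁷ m.
Circular speed v_c = √(μ/r) = 4859 m/s.
Escape speed v_esc = √(2μ/r) = √2 × v_c = 6872 m/s.
Δv = v_esc − v_c = 2013 m/s = 2.013 km/s.

Δv ≈ 2.01 km/s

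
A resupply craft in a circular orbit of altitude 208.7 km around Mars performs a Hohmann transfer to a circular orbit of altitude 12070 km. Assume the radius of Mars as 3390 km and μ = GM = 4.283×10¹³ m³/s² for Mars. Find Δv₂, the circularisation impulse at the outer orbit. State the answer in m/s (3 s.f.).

r₁ = 3390 + 208.7 = 3598.7 km = 3.5987×10⁶ m.
r₂ = 3390 + 12070 = 15460 km = 1.5460×10⁷ m.
Transfer ellipse a_t = (r₁ + r₂)/2 = 9.529×10⁶ m.
At r₁: circular v_c1 = √(μ/r₁) = 3450 m/s; transfer-periapsis v_p = √[μ(2/r₁ − 1/a_t)] = 4394 m/s.
At r₂: circular v_c2 = √(μ/r₂) = 1664 m/s; transfer-apoapsis v_a = √[μ(2/r₂ − 1/a_t)] = 1023 m/s.
Δv₂ = v_c2 − v_a = 641.6 m/s.

Δv ≈ 642 m/s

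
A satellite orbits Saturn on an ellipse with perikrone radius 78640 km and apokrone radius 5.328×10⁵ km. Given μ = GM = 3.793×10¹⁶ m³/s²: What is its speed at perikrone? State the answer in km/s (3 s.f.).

v ≈ 29.0 km/s

Semi-major axis a = (r_p + r_a)/2 = 3.0572×10⁵ km = 3.057×10⁸ m.
Vis-viva: v² = μ(2/r − 1/a) = 3.793×10¹⁶ × (2.543×10⁻⁸ − 3.271×10⁻⁹) = 8.406×10⁸ m²/s².
v = 28990 m/s = 28.99 km/s.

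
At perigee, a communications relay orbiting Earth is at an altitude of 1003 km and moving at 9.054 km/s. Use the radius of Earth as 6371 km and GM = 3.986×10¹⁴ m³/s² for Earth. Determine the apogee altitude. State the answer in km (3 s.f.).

r_p = 6371 + 1003 = 7374.0 km = 7.374×10⁶ m.
Specific energy ε = v²/2 − μ/r = -1.307×10⁷ J/kg, so a = −μ/(2ε) = 1.525×10⁷ m.
The apsides satisfy r_p + r_a = 2a, so the apogee radius is 2a − r_p = 2.313×10⁷ m = 23130 km.
Apogee altitude = 23130 − 6371 = 16759 km.

apogee altitude ≈ 16800 km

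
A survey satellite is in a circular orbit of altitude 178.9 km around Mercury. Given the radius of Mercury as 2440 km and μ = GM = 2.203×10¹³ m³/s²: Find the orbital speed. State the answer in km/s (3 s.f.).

r = 2440 + 178.9 = 2618.9 km = 2.6189×10⁶ m.
For a circular orbit v = √(μ/r) = √(2.203×10¹³ / 2.619×10⁶) = √(8.412×10⁶) = 2900 m/s.
That is 2.900 km/s.

v ≈ 2.90 km/s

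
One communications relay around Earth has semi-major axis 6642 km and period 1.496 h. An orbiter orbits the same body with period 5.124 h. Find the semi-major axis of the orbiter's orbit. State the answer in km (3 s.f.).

Kepler's third law: a³ ∝ T², so a₂ = a₁ (T₂/T₁)^(2/3).
T₂/T₁ = 3.425, (T₂/T₁)^(2/3) = 2.272.
a₂ = 6642 × 2.272 = 15090 km.

a₂ ≈ 15100 km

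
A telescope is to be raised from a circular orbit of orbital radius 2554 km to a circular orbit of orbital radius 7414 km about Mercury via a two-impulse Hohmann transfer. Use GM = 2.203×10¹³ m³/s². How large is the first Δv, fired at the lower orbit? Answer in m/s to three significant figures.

r₁ = 2554 km = 2.554×10⁶ m.
r₂ = 7414 km = 7.414×10⁶ m.
Transfer ellipse a_t = (r₁ + r₂)/2 = 4.984×10⁶ m.
At r₁: circular v_c1 = √(μ/r₁) = 2937 m/s; transfer-periherm v_p = √[μ(2/r₁ − 1/a_t)] = 3582 m/s.
Δv₁ = v_p − v_c1 = 645.1 m/s.

Δv ≈ 645 m/s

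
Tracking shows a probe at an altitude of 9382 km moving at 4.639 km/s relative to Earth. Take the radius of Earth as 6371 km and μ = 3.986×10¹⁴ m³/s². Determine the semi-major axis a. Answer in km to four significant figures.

a ≈ 13700 km

r = 6371 + 9382 = 15753 km = 1.575×10⁷ m.
Specific orbital energy ε = v²/2 − μ/r = (4639)²/2 − 3.986×10¹⁴/1.575×10⁷ = -1.454×10⁷ J/kg.
Since ε = −μ/(2a), a = −μ/(2ε) = 1.370×10⁷ m = 13704 km.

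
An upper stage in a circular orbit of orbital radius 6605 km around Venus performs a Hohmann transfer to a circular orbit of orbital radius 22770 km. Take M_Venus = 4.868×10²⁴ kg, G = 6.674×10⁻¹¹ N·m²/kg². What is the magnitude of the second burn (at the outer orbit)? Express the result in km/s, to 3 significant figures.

Δv ≈ 1.24 km/s

μ = GM = 6.674×10⁻¹¹ × 4.868×10²⁴ = 3.249×10¹⁴ m³/s².
r₁ = 6605 km = 6.605×10⁶ m.
r₂ = 22770 km = 2.277×10⁷ m.
Transfer ellipse a_t = (r₁ + r₂)/2 = 1.469×10⁷ m.
At r₁: circular v_c1 = √(μ/r₁) = 7013 m/s; transfer-periapsis v_p = √[μ(2/r₁ − 1/a_t)] = 8733 m/s.
At r₂: circular v_c2 = √(μ/r₂) = 3777 m/s; transfer-apoapsis v_a = √[μ(2/r₂ − 1/a_t)] = 2533 m/s.
Δv₂ = v_c2 − v_a = 1244 m/s.
= 1.244 km/s.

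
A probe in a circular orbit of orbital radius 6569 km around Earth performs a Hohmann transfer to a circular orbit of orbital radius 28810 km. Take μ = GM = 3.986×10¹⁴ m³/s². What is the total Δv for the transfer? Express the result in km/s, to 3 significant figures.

r₁ = 6569 km = 6.569×10⁶ m.
r₂ = 28810 km = 2.881×10⁷ m.
Transfer ellipse a_t = (r₁ + r₂)/2 = 1.769×10⁷ m.
At r₁: circular v_c1 = √(μ/r₁) = 7790 m/s; transfer-perigee v_p = √[μ(2/r₁ − 1/a_t)] = 9941 m/s.
Δv₁ = v_p − v_c1 = 2151 m/s.
At r₂: circular v_c2 = √(μ/r₂) = 3720 m/s; transfer-apogee v_a = √[μ(2/r₂ − 1/a_t)] = 2267 m/s.
Δv₂ = v_c2 − v_a = 1453 m/s.
Total Δv = Δv₁ + Δv₂ = 3604 m/s = 3.604 km/s.

Δv_total ≈ 3.60 km/s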